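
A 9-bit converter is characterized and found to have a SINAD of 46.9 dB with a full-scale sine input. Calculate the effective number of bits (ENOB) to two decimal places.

7.50 bits

ENOB = (SINAD − 1.76) / 6.02 = (46.9 − 1.76)/6.02 = 7.498.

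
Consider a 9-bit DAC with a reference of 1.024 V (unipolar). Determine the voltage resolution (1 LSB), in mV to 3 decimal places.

2.000 mV

Full-scale span = 1.024 V.
LSB = 1.024 / 2^9 = 1.024 / 512 = 0.002 V = 2.000 mV.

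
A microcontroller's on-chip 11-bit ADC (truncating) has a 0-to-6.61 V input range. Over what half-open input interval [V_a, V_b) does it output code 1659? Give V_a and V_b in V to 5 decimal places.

LSB = 6.61/2^11 = 3.228 mV.
V_a = V_low + 1659·LSB = 5.35449 V; V_b = V_low + 1660·LSB = 5.35771 V.

[5.35449 V, 5.35771 V)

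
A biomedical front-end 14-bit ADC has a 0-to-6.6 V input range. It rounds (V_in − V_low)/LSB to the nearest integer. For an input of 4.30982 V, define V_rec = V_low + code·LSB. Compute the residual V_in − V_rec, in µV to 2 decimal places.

LSB = 6.6/2^14 = 402.83 µV.
(4.30982 − 0)/0.000402832 = 10698.8016; round gives code 10699.
Reconstructed: 4.3098999 V.
Error = 4.30982 − 4.3098999 = -7.99023e-05 V = -79.90 µV.

-79.90 µV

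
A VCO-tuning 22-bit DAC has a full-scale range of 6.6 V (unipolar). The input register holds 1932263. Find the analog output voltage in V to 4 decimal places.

3.0405 V

LSB = 6.6 V / 2^22 = 1.57 µV.
V_out = 0 + 1932263 × 1.57356e-06 V = 3.04054 V.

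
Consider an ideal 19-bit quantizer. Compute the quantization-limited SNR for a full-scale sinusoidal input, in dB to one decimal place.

SNR ≈ 6.02·N + 1.76 dB = 6.02·19 + 1.76 = 116.14 dB.

116.1 dB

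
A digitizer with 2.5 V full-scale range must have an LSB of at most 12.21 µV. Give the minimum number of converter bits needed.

Number of steps required ≥ 2.5 V / 12.21 µV = 204750.20.
Need 2^N ≥ 204750.20; 2^17 = 131072, 2^18 = 262144.
Minimum N = 18.

18 bits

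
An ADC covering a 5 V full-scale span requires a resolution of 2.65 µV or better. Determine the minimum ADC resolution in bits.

21 bits

Number of steps required ≥ 5 V / 2.65 µV = 1886792.45.
Need 2^N ≥ 1886792.45; 2^20 = 1048576, 2^21 = 2097152.
Minimum N = 21.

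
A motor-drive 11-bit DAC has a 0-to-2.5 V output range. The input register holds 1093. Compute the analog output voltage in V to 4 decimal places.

LSB = 2.5 V / 2^11 = 1.221 mV.
V_out = 0 + 1093 × 0.0012207 V = 1.33423 V.

1.3342 V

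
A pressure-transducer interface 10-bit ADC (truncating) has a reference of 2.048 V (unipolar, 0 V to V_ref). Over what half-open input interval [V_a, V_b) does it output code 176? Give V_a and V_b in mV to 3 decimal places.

LSB = 2.048/2^10 = 2.000 mV.
V_a = V_low + 176·LSB = 0.352 V; V_b = V_low + 177·LSB = 0.354 V.

[352.000 mV, 354.000 mV)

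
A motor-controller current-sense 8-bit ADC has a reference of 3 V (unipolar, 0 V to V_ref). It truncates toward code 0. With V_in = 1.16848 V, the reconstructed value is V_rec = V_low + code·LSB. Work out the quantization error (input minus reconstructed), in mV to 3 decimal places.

8.324 mV

LSB = 3/2^8 = 11.719 mV.
(V_in − V_low)/LSB = (1.16848 − 0)/0.0117188 = 99.7103 → code 99 (floor).
V_rec = 0 + 99·0.0117188 = 1.1601562 V.
Error = 1.16848 − 1.1601562 = 0.00832375 V = 8.324 mV.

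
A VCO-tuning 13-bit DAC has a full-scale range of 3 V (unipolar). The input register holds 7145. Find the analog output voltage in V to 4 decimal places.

LSB = 3 V / 2^13 = 366.21 µV.
V_out = 0 + 7145 × 0.000366211 V = 2.61658 V.

2.6166 V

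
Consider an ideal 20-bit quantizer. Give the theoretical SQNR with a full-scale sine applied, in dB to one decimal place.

SNR ≈ 6.02·N + 1.76 dB = 6.02·20 + 1.76 = 122.16 dB.

122.2 dB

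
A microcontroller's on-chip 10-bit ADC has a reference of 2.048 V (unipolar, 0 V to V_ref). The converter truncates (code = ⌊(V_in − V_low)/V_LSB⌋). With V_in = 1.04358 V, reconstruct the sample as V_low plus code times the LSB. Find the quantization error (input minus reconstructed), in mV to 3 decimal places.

1.580 mV

One LSB is 2.048 V / 1024 = 2.000 mV.
Scaled input = 521.7900 LSBs, so code = 521.
Code 521 maps back to 0 + 521×0.002 V = 1.042 V.
Difference: 0.00158 V → 1.580 mV.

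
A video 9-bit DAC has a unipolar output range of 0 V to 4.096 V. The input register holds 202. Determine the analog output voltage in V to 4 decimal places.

1.6160 V

LSB = 4.096 V / 2^9 = 8.000 mV.
V_out = 0 + 202 × 0.008 V = 1.616 V.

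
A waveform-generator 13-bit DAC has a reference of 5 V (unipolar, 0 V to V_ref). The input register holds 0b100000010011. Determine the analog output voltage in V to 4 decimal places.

LSB = 5 V / 2^13 = 0.610 mV.
Code 0b100000010011 = 2067 decimal.
V_out = 0 + 2067 × 0.000610352 V = 1.2616 V.

1.2616 V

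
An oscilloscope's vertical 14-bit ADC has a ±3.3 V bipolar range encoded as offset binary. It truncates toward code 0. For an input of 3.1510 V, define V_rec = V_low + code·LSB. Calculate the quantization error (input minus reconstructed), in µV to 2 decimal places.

Step size: 6.6 V ÷ 2^14 = 402.83 µV.
(V_in − V_low)/LSB = (3.1510 − (−3.3))/0.000402832 = 16014.1188 → code 16014 (floor).
V_rec = (−3.3) + 16014·0.000402832 = 3.1509521 V.
Error = 3.1510 − 3.1509521 = 4.78516e-05 V = 47.85 µV.

47.85 µV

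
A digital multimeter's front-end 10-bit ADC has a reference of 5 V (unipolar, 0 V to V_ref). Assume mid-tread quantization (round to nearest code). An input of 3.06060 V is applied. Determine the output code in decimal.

LSB = 5 V / 1024 = 4.883 mV.
(3.06060 − 0) / 0.00488281 = 626.811 LSBs.
So the output code is 627.

code 627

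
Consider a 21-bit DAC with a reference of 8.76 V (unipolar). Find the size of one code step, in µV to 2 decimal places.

Full-scale span = 8.76 V.
LSB = 8.76 / 2^21 = 8.76 / 2097152 = 4.17709e-06 V = 4.18 µV.

4.18 µV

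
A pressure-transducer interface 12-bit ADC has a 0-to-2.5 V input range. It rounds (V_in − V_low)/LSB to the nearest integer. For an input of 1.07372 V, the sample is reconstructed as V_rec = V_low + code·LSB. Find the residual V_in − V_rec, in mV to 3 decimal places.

0.112 mV

LSB = 2.5/2^12 = 0.610 mV.
(V_in − V_low)/LSB = (1.07372 − 0)/0.000610352 = 1759.1828 → code 1759 (round).
V_rec = 0 + 1759·0.000610352 = 1.0736084 V.
V_in − V_rec = 0.000111602 V = 0.112 mV.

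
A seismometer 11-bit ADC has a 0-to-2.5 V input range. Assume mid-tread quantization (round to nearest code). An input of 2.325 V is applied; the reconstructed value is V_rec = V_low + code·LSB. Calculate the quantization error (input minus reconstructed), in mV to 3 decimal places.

-0.439 mV

LSB = 2.5/2^11 = 1.221 mV.
(2.325 − 0)/0.0012207 = 1904.6400; round gives code 1905.
Code 1905 maps back to 0 + 1905×0.0012207 V = 2.3254395 V.
Difference: -0.000439453 V → -0.439 mV.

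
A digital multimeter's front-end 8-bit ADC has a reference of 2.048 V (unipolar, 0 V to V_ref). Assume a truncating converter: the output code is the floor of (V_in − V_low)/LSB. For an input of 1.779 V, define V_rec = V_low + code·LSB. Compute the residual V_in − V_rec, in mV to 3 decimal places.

Step size: 2.048 V ÷ 2^8 = 8.000 mV.
Scaled input = 222.3750 LSBs, so code = 222.
Reconstructed: 1.776 V.
Difference: 0.003 V → 3.000 mV.

3.000 mV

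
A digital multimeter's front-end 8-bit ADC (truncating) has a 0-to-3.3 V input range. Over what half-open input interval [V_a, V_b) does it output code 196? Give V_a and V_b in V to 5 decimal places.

[2.52656 V, 2.53945 V)

LSB = 3.3/2^8 = 12.891 mV.
V_a = V_low + 196·LSB = 2.52656 V; V_b = V_low + 197·LSB = 2.53945 V.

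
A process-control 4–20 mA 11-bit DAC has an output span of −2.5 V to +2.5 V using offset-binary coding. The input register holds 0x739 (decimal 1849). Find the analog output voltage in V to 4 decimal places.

LSB = 5 V / 2^11 = 2.441 mV.
Code 0x739 = 1849 decimal.
V_out = (−2.5) + 1849 × 0.00244141 V = 2.01416 V.

2.0142 V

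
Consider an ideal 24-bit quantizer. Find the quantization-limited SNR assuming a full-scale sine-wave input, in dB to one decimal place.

SNR ≈ 6.02·N + 1.76 dB = 6.02·24 + 1.76 = 146.24 dB.

146.2 dB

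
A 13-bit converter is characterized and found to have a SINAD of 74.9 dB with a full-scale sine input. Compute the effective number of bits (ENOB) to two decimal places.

12.15 bits

ENOB = (SINAD − 1.76) / 6.02 = (74.9 − 1.76)/6.02 = 12.150.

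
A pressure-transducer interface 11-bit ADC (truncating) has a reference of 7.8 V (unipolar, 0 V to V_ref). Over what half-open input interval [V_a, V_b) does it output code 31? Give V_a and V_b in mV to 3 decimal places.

[118.066 mV, 121.875 mV)

LSB = 7.8/2^11 = 3.809 mV.
V_a = V_low + 31·LSB = 0.118066 V; V_b = V_low + 32·LSB = 0.121875 V.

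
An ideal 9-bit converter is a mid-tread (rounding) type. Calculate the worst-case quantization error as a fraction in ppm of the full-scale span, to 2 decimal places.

976.56 ppm

Rounding → worst-case error = ½ LSB = V_FS/2^10, so 1e+06/1024 = 976.562 ppm of full scale.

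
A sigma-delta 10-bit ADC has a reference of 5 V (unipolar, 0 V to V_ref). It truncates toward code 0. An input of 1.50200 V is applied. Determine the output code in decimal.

Full-scale span = 5 V; LSB = 5/2^10 = 4.883 mV.
(1.50200 − 0) / 0.00488281 = 307.610 LSBs.
⌊·⌋(307.610) = 307.

code 307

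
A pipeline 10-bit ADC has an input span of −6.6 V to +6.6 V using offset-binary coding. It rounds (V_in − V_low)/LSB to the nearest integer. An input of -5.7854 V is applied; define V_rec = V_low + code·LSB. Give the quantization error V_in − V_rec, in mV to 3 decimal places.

One LSB is 13.2 V / 1024 = 12.891 mV.
Scaled input = 63.1932 LSBs, so code = 63.
Code 63 maps back to (−6.6) + 63×0.0128906 V = -5.7878906 V.
Error = -5.7854 − (−5.7878906) = 0.00249062 V = 2.491 mV.

2.491 mV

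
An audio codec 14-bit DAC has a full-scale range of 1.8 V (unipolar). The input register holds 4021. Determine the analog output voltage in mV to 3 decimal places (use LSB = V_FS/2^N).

441.760 mV

LSB = 1.8 V / 2^14 = 109.86 µV.
V_out = 0 + 4021 × 0.000109863 V = 0.44176 V.
= 441.760 mV.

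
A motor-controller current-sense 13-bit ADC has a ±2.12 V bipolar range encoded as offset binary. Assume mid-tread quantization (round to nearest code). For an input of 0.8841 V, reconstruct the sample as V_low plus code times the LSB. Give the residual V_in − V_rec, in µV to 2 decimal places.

Step size: 4.24 V ÷ 2^13 = 0.518 mV.
(0.8841 − (−2.12))/0.000517578 = 5804.1479; round gives code 5804.
Code 5804 maps back to (−2.12) + 5804×0.000517578 V = 0.88402344 V.
Difference: 7.65625e-05 V → 76.56 µV.

76.56 µV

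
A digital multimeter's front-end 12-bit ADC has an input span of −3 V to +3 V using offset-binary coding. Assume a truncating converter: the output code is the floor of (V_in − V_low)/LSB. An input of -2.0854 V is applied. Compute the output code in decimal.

With 4096 levels over 6 V, one step is 1.465 mV.
(-2.0854 − (−3)) / 0.00146484 = 624.367 LSBs.
⌊·⌋(624.367) = 624.

code 624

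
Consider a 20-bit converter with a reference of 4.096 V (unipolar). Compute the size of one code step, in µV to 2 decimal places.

3.91 µV

Full-scale span = 4.096 V.
LSB = 4.096 / 2^20 = 4.096 / 1048576 = 3.90625e-06 V = 3.91 µV.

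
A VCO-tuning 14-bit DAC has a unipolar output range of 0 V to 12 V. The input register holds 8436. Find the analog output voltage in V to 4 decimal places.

LSB = 12 V / 2^14 = 0.732 mV.
V_out = 0 + 8436 × 0.000732422 V = 6.17871 V.

6.1787 V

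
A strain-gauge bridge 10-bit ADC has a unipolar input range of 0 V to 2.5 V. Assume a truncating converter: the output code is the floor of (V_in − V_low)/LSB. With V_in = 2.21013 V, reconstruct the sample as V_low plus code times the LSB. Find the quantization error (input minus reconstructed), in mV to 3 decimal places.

Step size: 2.5 V ÷ 2^10 = 2.441 mV.
Scaled input = 905.2692 LSBs, so code = 905.
V_rec = 0 + 905·0.00244141 = 2.2094727 V.
Difference: 0.000657344 V → 0.657 mV.

0.657 mV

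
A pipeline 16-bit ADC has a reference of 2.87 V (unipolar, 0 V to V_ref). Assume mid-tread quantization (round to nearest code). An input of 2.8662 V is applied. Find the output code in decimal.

code 65449

With 65536 levels over 2.87 V, one step is 43.79 µV.
(2.8662 − 0) / 4.37927e-05 = 65449.228 LSBs.
So the output code is 65449.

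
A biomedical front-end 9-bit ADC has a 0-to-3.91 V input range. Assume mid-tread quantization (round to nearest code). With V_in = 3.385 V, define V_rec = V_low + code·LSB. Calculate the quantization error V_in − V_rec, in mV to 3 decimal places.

1.934 mV

LSB = 3.91/2^9 = 7.637 mV.
(V_in − V_low)/LSB = (3.385 − 0)/0.00763672 = 443.2532 → code 443 (round).
Reconstructed: 3.3830664 V.
Difference: 0.00193359 V → 1.934 mV.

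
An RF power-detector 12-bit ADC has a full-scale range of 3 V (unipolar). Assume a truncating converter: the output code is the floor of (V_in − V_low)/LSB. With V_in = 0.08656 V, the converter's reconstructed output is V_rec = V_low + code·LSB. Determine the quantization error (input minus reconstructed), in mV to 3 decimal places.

Step size: 3 V ÷ 2^12 = 0.732 mV.
(V_in − V_low)/LSB = (0.08656 − 0)/0.000732422 = 118.1833 → code 118 (floor).
V_rec = 0 + 118·0.000732422 = 0.086425781 V.
V_in − V_rec = 0.000134219 V = 0.134 mV.

0.134 mV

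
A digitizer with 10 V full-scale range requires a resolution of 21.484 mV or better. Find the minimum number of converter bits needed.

9 bits

Number of steps required ≥ 10 V / 21.484 mV = 465.46.
Need 2^N ≥ 465.46; 2^8 = 256, 2^9 = 512.
Minimum N = 9.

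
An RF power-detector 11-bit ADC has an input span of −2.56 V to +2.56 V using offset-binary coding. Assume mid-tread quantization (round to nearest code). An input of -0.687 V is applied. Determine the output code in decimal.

Full-scale span = 5.12 V; LSB = 5.12/2^11 = 2.500 mV.
Input sits at 749.200 steps above V_low.
So the output code is 749.

code 749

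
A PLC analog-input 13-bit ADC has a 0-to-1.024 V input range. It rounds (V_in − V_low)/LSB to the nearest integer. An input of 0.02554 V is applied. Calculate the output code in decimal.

Full-scale span = 1.024 V; LSB = 1.024/2^13 = 125.00 µV.
(V_in − V_low)/LSB = (0.02554 − 0) / 0.000125 = 204.320.
Round → code 204.

code 204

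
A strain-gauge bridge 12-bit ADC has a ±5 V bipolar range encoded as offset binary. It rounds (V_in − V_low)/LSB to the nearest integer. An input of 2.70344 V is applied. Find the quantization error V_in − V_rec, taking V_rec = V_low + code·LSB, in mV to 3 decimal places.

One LSB is 10 V / 4096 = 2.441 mV.
(2.70344 − (−5))/0.00244141 = 3155.3290; round gives code 3155.
Code 3155 maps back to (−5) + 3155×0.00244141 V = 2.7026367 V.
V_in − V_rec = 0.000803281 V = 0.803 mV.

0.803 mV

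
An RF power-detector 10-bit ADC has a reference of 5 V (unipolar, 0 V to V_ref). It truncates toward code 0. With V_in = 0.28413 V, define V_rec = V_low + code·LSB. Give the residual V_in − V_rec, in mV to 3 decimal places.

0.927 mV

One LSB is 5 V / 1024 = 4.883 mV.
(V_in − V_low)/LSB = (0.28413 − 0)/0.00488281 = 58.1898 → code 58 (floor).
Code 58 maps back to 0 + 58×0.00488281 V = 0.28320312 V.
Error = 0.28413 − 0.28320312 = 0.000926875 V = 0.927 mV.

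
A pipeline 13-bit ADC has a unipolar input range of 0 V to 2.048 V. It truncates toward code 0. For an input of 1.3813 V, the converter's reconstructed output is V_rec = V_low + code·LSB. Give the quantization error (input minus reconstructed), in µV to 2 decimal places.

One LSB is 2.048 V / 8192 = 250.00 µV.
Scaled input = 5525.2000 LSBs, so code = 5525.
Reconstructed: 1.38125 V.
Error = 1.3813 − 1.38125 = 5e-05 V = 50.00 µV.

50.00 µV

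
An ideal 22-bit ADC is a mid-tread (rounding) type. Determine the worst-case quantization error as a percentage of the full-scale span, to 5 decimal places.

0.00001 %

Rounding → worst-case error = ½ LSB = V_FS/2^23, so 100/8388608 = 1.19209e-05 % of full scale.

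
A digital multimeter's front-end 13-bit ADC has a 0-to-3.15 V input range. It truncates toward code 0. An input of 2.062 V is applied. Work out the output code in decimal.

code 5362

Full-scale span = 3.15 V; LSB = 3.15/2^13 = 384.52 µV.
(2.062 − 0) / 0.000384521 = 5362.509 LSBs.
Floor → code 5362.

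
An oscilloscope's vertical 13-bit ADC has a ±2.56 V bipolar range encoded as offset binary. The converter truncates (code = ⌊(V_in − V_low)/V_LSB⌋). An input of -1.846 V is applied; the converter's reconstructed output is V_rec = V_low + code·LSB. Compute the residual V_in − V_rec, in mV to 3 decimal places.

0.250 mV

LSB = 5.12/2^13 = 0.625 mV.
Scaled input = 1142.4000 LSBs, so code = 1142.
Code 1142 maps back to (−2.56) + 1142×0.000625 V = -1.84625 V.
Difference: 0.00025 V → 0.250 mV.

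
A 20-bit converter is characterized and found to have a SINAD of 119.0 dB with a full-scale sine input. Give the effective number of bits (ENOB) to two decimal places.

19.48 bits

ENOB = (SINAD − 1.76) / 6.02 = (119.0 − 1.76)/6.02 = 19.475.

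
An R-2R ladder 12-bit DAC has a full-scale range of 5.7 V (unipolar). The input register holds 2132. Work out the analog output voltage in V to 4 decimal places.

2.9669 V

LSB = 5.7 V / 2^12 = 1.392 mV.
V_out = 0 + 2132 × 0.0013916 V = 2.96689 V.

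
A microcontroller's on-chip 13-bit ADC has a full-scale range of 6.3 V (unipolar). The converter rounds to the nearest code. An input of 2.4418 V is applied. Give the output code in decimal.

code 3175

Full-scale span = 6.3 V; LSB = 6.3/2^13 = 0.769 mV.
Input sits at 3175.115 steps above V_low.
round(3175.115) = 3175.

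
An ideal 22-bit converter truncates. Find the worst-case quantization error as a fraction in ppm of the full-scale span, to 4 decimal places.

Truncating → worst-case error = 1 LSB = V_FS/2^22, so 1e+06/4194304 = 0.238419 ppm of full scale.

0.2384 ppm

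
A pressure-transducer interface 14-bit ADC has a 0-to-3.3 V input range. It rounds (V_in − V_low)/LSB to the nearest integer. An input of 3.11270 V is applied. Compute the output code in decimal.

code 15454

Full-scale span = 3.3 V; LSB = 3.3/2^14 = 201.42 µV.
(V_in − V_low)/LSB = (3.11270 − 0) / 0.000201416 = 15454.084.
Round → code 15454.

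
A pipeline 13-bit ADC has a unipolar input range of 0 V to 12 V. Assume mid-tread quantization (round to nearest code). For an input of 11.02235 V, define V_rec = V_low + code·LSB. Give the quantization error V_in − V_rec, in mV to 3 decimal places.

-0.599 mV

LSB = 12/2^13 = 1.465 mV.
(11.02235 − 0)/0.00146484 = 7524.5909; round gives code 7525.
V_rec = 0 + 7525·0.00146484 = 11.022949 V.
Difference: -0.000599219 V → -0.599 mV.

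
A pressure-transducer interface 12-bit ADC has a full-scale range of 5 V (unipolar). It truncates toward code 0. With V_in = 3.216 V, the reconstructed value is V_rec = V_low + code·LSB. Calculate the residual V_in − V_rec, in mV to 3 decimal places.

0.668 mV

Step size: 5 V ÷ 2^12 = 1.221 mV.
(3.216 − 0)/0.0012207 = 2634.5472; ⌊·⌋ gives code 2634.
V_rec = 0 + 2634·0.0012207 = 3.215332 V.
Difference: 0.000667969 V → 0.668 mV.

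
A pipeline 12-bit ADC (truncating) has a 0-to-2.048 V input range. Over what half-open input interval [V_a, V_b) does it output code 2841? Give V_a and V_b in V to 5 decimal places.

[1.42050 V, 1.42100 V)

LSB = 2.048/2^12 = 0.500 mV.
V_a = V_low + 2841·LSB = 1.4205 V; V_b = V_low + 2842·LSB = 1.421 V.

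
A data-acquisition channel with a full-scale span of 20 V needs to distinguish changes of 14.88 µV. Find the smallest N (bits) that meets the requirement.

Number of steps required ≥ 20 V / 14.88 µV = 1344086.02.
Need 2^N ≥ 1344086.02; 2^20 = 1048576, 2^21 = 2097152.
Minimum N = 21.

21 bits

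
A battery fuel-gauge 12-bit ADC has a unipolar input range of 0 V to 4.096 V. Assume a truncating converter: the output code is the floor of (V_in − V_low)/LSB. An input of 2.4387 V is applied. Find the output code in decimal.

code 2438

With 4096 levels over 4.096 V, one step is 1.000 mV.
Input sits at 2438.700 steps above V_low.
⌊·⌋(2438.700) = 2438.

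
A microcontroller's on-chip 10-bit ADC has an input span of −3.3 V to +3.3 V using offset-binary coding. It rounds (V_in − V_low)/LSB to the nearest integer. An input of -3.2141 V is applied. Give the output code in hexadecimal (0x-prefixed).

With 1024 levels over 6.6 V, one step is 6.445 mV.
Input sits at 13.328 steps above V_low.
Round → code 13.
In hexadecimal (0x-prefixed): 0xD.

code 0xD (decimal 13)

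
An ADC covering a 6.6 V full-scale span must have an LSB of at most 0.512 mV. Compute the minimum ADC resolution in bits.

14 bits

Number of steps required ≥ 6.6 V / 0.512 mV = 12890.62.
Need 2^N ≥ 12890.62; 2^13 = 8192, 2^14 = 16384.
Minimum N = 14.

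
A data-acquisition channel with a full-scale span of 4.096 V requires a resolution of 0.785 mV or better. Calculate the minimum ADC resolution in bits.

13 bits

Number of steps required ≥ 4.096 V / 0.785 mV = 5217.83.
Need 2^N ≥ 5217.83; 2^12 = 4096, 2^13 = 8192.
Minimum N = 13.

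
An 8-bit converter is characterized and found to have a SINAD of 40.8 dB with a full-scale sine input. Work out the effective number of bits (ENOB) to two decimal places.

ENOB = (SINAD − 1.76) / 6.02 = (40.8 − 1.76)/6.02 = 6.485.

6.49 bits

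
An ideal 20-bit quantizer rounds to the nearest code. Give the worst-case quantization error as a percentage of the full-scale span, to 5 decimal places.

Rounding → worst-case error = ½ LSB = V_FS/2^21, so 100/2097152 = 4.76837e-05 % of full scale.

0.00005 %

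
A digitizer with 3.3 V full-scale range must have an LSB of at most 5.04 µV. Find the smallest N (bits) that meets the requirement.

20 bits

Number of steps required ≥ 3.3 V / 5.04 µV = 654761.90.
Need 2^N ≥ 654761.90; 2^19 = 524288, 2^20 = 1048576.
Minimum N = 20.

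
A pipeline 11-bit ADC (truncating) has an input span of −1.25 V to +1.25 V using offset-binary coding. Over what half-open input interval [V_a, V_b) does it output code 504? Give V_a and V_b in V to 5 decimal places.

LSB = 2.5/2^11 = 1.221 mV.
V_a = V_low + 504·LSB = -0.634766 V; V_b = V_low + 505·LSB = -0.633545 V.

[-0.63477 V, -0.63354 V)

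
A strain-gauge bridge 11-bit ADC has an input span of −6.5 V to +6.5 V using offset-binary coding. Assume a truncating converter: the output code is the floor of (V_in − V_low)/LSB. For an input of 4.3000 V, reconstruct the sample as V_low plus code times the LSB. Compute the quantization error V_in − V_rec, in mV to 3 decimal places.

LSB = 13/2^11 = 6.348 mV.
Scaled input = 1701.4154 LSBs, so code = 1701.
Code 1701 maps back to (−6.5) + 1701×0.00634766 V = 4.2973633 V.
V_in − V_rec = 0.00263672 V = 2.637 mV.

2.637 mV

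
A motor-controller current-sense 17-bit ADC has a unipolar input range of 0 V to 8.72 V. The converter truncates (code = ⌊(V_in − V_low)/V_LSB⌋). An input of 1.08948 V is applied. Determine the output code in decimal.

Full-scale span = 8.72 V; LSB = 8.72/2^17 = 66.53 µV.
(V_in − V_low)/LSB = (1.08948 − 0) / 6.65283e-05 = 16376.184.
Floor → code 16376.

code 16376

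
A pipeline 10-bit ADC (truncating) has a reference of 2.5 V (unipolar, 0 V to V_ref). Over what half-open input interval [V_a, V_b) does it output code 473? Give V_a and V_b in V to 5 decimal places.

LSB = 2.5/2^10 = 2.441 mV.
V_a = V_low + 473·LSB = 1.15479 V; V_b = V_low + 474·LSB = 1.15723 V.

[1.15479 V, 1.15723 V)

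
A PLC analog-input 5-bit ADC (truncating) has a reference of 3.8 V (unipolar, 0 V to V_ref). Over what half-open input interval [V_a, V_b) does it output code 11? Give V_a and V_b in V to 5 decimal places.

LSB = 3.8/2^5 = 118.750 mV.
V_a = V_low + 11·LSB = 1.30625 V; V_b = V_low + 12·LSB = 1.425 V.

[1.30625 V, 1.42500 V)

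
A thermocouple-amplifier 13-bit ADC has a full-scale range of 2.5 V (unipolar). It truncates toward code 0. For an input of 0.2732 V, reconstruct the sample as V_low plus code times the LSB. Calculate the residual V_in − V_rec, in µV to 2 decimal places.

67.68 µV

LSB = 2.5/2^13 = 305.18 µV.
(0.2732 − 0)/0.000305176 = 895.2218; ⌊·⌋ gives code 895.
Code 895 maps back to 0 + 895×0.000305176 V = 0.27313232 V.
Difference: 6.76758e-05 V → 67.68 µV.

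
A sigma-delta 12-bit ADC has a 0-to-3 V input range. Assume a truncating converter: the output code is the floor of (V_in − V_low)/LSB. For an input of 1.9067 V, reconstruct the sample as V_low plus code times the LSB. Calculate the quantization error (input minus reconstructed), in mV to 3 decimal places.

Step size: 3 V ÷ 2^12 = 0.732 mV.
Scaled input = 2603.2811 LSBs, so code = 2603.
Reconstructed: 1.9064941 V.
Difference: 0.000205859 V → 0.206 mV.

0.206 mV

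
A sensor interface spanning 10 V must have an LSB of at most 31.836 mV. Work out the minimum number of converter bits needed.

Number of steps required ≥ 10 V / 31.836 mV = 314.11.
Need 2^N ≥ 314.11; 2^8 = 256, 2^9 = 512.
Minimum N = 9.

9 bits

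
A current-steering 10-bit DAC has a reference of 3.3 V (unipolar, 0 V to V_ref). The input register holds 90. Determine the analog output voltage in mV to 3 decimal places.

290.039 mV

LSB = 3.3 V / 2^10 = 3.223 mV.
V_out = 0 + 90 × 0.00322266 V = 0.290039 V.
= 290.039 mV.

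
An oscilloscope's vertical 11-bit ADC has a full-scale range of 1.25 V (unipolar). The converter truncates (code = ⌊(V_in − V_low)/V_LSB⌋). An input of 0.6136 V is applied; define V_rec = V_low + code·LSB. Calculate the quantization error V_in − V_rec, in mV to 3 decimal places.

LSB = 1.25/2^11 = 0.610 mV.
Scaled input = 1005.3222 LSBs, so code = 1005.
Code 1005 maps back to 0 + 1005×0.000610352 V = 0.61340332 V.
V_in − V_rec = 0.00019668 V = 0.197 mV.

0.197 mV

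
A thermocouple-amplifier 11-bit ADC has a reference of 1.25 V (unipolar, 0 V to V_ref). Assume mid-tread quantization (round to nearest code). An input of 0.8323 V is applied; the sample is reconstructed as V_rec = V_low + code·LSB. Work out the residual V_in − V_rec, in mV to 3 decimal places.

-0.220 mV

One LSB is 1.25 V / 2048 = 0.610 mV.
Scaled input = 1363.6403 LSBs, so code = 1364.
Code 1364 maps back to 0 + 1364×0.000610352 V = 0.83251953 V.
V_in − V_rec = -0.000219531 V = -0.220 mV.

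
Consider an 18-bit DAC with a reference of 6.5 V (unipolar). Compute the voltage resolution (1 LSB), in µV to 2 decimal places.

Full-scale span = 6.5 V.
LSB = 6.5 / 2^18 = 6.5 / 262144 = 2.47955e-05 V = 24.80 µV.

24.80 µV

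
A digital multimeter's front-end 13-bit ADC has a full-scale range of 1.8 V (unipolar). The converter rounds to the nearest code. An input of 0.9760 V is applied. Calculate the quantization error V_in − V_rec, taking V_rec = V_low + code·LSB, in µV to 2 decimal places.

Step size: 1.8 V ÷ 2^13 = 219.73 µV.
Scaled input = 4441.8844 LSBs, so code = 4442.
Code 4442 maps back to 0 + 4442×0.000219727 V = 0.97602539 V.
V_in − V_rec = -2.53906e-05 V = -25.39 µV.

-25.39 µV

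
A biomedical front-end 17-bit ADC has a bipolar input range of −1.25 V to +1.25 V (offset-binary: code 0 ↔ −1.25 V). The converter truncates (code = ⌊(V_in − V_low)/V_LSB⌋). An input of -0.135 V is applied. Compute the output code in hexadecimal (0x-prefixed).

LSB = 2.5 V / 131072 = 19.07 µV.
(V_in − V_low)/LSB = (-0.135 − (−1.25)) / 1.90735e-05 = 58458.112.
⌊·⌋(58458.112) = 58458.
In hexadecimal (0x-prefixed): 0xE45A.

code 0xE45A (decimal 58458)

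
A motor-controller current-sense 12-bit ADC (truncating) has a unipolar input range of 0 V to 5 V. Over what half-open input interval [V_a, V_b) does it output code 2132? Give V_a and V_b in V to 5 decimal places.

[2.60254 V, 2.60376 V)

LSB = 5/2^12 = 1.221 mV.
V_a = V_low + 2132·LSB = 2.60254 V; V_b = V_low + 2133·LSB = 2.60376 V.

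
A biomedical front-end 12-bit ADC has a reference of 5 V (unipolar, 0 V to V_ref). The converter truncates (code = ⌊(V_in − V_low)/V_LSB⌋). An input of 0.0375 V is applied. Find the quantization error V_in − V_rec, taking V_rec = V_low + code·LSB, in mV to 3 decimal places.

Step size: 5 V ÷ 2^12 = 1.221 mV.
(V_in − V_low)/LSB = (0.0375 − 0)/0.0012207 = 30.7200 → code 30 (floor).
Code 30 maps back to 0 + 30×0.0012207 V = 0.036621094 V.
V_in − V_rec = 0.000878906 V = 0.879 mV.

0.879 mV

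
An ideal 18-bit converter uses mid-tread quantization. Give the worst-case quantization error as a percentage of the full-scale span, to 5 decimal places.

Rounding → worst-case error = ½ LSB = V_FS/2^19, so 100/524288 = 0.000190735 % of full scale.

0.00019 %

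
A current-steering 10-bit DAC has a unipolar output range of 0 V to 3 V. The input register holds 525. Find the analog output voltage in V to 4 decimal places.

1.5381 V

LSB = 3 V / 2^10 = 2.930 mV.
V_out = 0 + 525 × 0.00292969 V = 1.53809 V.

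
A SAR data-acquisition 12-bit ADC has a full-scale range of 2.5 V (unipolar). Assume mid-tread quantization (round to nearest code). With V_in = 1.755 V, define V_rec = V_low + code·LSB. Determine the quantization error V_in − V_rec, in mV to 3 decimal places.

Step size: 2.5 V ÷ 2^12 = 0.610 mV.
(V_in − V_low)/LSB = (1.755 − 0)/0.000610352 = 2875.3920 → code 2875 (round).
Reconstructed: 1.7547607 V.
Difference: 0.000239258 V → 0.239 mV.

0.239 mV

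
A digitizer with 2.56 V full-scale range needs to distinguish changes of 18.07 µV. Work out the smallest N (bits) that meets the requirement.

Number of steps required ≥ 2.56 V / 18.07 µV = 141671.28.
Need 2^N ≥ 141671.28; 2^17 = 131072, 2^18 = 262144.
Minimum N = 18.

18 bits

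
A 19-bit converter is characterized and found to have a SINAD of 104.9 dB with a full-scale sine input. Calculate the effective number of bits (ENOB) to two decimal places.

ENOB = (SINAD − 1.76) / 6.02 = (104.9 − 1.76)/6.02 = 17.133.

17.13 bits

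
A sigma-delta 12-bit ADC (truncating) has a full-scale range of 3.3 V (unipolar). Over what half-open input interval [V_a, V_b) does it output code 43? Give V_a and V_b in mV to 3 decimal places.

LSB = 3.3/2^12 = 0.806 mV.
V_a = V_low + 43·LSB = 0.0346436 V; V_b = V_low + 44·LSB = 0.0354492 V.

[34.644 mV, 35.449 mV)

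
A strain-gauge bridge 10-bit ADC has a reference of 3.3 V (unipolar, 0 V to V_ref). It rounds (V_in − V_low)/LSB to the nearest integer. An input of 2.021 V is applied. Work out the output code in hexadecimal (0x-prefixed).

With 1024 levels over 3.3 V, one step is 3.223 mV.
Input sits at 627.122 steps above V_low.
So the output code is 627.
In hexadecimal (0x-prefixed): 0x273.

code 0x273 (decimal 627)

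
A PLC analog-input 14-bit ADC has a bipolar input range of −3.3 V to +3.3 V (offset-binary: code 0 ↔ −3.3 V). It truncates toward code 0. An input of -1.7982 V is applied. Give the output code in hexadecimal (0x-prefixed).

code 0xE90 (decimal 3728)

LSB = 6.6 V / 16384 = 402.83 µV.
(-1.7982 − (−3.3)) / 0.000402832 = 3728.105 LSBs.
⌊·⌋(3728.105) = 3728.
In hexadecimal (0x-prefixed): 0xE90.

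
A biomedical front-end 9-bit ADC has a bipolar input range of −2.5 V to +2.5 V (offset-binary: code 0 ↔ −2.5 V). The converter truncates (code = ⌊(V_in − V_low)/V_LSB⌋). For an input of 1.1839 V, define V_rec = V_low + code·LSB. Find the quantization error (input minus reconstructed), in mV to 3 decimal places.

2.259 mV

Step size: 5 V ÷ 2^9 = 9.766 mV.
Scaled input = 377.2314 LSBs, so code = 377.
Reconstructed: 1.1816406 V.
V_in − V_rec = 0.00225938 V = 2.259 mV.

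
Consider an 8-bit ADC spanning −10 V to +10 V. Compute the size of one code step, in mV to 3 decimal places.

78.125 mV

Full-scale span = 20 V.
LSB = 20 / 2^8 = 20 / 256 = 0.078125 V = 78.125 mV.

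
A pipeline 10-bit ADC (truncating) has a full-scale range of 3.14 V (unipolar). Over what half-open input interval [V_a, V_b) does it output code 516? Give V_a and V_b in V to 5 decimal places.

[1.58227 V, 1.58533 V)

LSB = 3.14/2^10 = 3.066 mV.
V_a = V_low + 516·LSB = 1.58227 V; V_b = V_low + 517·LSB = 1.58533 V.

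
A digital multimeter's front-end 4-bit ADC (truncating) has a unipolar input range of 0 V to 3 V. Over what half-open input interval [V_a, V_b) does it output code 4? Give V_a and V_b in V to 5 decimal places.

LSB = 3/2^4 = 187.500 mV.
V_a = V_low + 4·LSB = 0.75 V; V_b = V_low + 5·LSB = 0.9375 V.

[0.75000 V, 0.93750 V)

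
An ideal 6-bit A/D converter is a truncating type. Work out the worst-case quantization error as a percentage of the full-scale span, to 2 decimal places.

Truncating → worst-case error = 1 LSB = V_FS/2^6, so 100/64 = 1.5625 % of full scale.

1.56 %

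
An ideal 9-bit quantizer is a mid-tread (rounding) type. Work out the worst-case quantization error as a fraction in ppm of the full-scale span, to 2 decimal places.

Rounding → worst-case error = ½ LSB = V_FS/2^10, so 1e+06/1024 = 976.562 ppm of full scale.

976.56 ppm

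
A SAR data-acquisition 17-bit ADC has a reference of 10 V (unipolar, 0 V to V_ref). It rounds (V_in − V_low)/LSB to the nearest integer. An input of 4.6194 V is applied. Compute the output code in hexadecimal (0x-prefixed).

code 0xEC83 (decimal 60547)

LSB = 10 V / 131072 = 76.29 µV.
Input sits at 60547.400 steps above V_low.
Round → code 60547.
In hexadecimal (0x-prefixed): 0xEC83.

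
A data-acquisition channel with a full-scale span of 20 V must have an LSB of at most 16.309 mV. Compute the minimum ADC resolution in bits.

11 bits

Number of steps required ≥ 20 V / 16.309 mV = 1226.32.
Need 2^N ≥ 1226.32; 2^10 = 1024, 2^11 = 2048.
Minimum N = 11.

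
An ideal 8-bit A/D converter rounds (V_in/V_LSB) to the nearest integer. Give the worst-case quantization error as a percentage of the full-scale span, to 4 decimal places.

0.1953 %

Rounding → worst-case error = ½ LSB = V_FS/2^9, so 100/512 = 0.195312 % of full scale.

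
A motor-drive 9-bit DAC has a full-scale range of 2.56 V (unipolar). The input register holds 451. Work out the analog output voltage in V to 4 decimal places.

LSB = 2.56 V / 2^9 = 5.000 mV.
V_out = 0 + 451 × 0.005 V = 2.255 V.

2.2550 V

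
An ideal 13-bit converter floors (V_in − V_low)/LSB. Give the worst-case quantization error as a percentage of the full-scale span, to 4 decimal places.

Truncating → worst-case error = 1 LSB = V_FS/2^13, so 100/8192 = 0.012207 % of full scale.

0.0122 %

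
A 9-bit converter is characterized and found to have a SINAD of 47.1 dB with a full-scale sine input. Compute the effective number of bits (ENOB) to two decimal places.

7.53 bits

ENOB = (SINAD − 1.76) / 6.02 = (47.1 − 1.76)/6.02 = 7.532.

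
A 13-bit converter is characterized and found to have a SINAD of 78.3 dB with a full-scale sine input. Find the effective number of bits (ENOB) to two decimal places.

ENOB = (SINAD − 1.76) / 6.02 = (78.3 − 1.76)/6.02 = 12.714.

12.71 bits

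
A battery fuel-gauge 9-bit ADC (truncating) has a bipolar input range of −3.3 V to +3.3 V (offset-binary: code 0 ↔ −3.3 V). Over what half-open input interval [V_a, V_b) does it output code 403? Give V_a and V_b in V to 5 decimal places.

LSB = 6.6/2^9 = 12.891 mV.
V_a = V_low + 403·LSB = 1.89492 V; V_b = V_low + 404·LSB = 1.90781 V.

[1.89492 V, 1.90781 V)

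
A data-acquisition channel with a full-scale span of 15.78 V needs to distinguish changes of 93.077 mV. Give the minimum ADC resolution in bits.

Number of steps required ≥ 15.78 V / 93.077 mV = 169.54.
Need 2^N ≥ 169.54; 2^7 = 128, 2^8 = 256.
Minimum N = 8.

8 bits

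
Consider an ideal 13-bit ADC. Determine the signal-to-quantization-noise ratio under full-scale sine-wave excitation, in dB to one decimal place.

80.0 dB

SNR ≈ 6.02·N + 1.76 dB = 6.02·13 + 1.76 = 80.02 dB.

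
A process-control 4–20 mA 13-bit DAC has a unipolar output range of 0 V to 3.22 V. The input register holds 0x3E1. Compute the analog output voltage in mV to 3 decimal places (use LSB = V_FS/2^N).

390.315 mV

LSB = 3.22 V / 2^13 = 393.07 µV.
Code 0x3E1 = 993 decimal.
V_out = 0 + 993 × 0.000393066 V = 0.390315 V.
= 390.315 mV.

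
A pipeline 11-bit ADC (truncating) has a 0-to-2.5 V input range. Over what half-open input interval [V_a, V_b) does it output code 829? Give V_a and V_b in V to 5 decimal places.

[1.01196 V, 1.01318 V)

LSB = 2.5/2^11 = 1.221 mV.
V_a = V_low + 829·LSB = 1.01196 V; V_b = V_low + 830·LSB = 1.01318 V.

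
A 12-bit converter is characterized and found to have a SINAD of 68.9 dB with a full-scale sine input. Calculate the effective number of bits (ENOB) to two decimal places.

11.15 bits

ENOB = (SINAD − 1.76) / 6.02 = (68.9 − 1.76)/6.02 = 11.153.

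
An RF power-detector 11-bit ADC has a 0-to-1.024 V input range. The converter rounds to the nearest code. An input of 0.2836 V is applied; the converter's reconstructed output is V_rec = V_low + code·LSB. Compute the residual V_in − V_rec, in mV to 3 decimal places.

0.100 mV

One LSB is 1.024 V / 2048 = 0.500 mV.
Scaled input = 567.2000 LSBs, so code = 567.
V_rec = 0 + 567·0.0005 = 0.2835 V.
V_in − V_rec = 0.0001 V = 0.100 mV.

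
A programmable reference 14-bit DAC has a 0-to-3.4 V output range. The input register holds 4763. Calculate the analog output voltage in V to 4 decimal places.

0.9884 V

LSB = 3.4 V / 2^14 = 207.52 µV.
V_out = 0 + 4763 × 0.00020752 V = 0.988416 V.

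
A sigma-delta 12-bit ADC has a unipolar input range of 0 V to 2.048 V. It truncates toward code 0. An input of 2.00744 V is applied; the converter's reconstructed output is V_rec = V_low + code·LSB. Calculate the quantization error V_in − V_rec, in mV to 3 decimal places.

0.440 mV

LSB = 2.048/2^12 = 0.500 mV.
Scaled input = 4014.8800 LSBs, so code = 4014.
Reconstructed: 2.007 V.
Error = 2.00744 − 2.007 = 0.00044 V = 0.440 mV.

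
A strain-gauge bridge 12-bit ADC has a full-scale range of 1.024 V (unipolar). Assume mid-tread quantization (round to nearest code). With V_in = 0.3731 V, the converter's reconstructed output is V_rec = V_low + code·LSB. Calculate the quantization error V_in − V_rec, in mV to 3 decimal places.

One LSB is 1.024 V / 4096 = 250.00 µV.
Scaled input = 1492.4000 LSBs, so code = 1492.
V_rec = 0 + 1492·0.00025 = 0.373 V.
Difference: 0.0001 V → 0.100 mV.

0.100 mV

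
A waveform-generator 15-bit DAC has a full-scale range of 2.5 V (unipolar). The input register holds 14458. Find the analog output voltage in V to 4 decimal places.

LSB = 2.5 V / 2^15 = 76.29 µV.
V_out = 0 + 14458 × 7.62939e-05 V = 1.10306 V.

1.1031 V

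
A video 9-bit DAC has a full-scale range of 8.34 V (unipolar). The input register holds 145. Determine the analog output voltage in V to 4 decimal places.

LSB = 8.34 V / 2^9 = 16.289 mV.
V_out = 0 + 145 × 0.0162891 V = 2.36191 V.

2.3619 V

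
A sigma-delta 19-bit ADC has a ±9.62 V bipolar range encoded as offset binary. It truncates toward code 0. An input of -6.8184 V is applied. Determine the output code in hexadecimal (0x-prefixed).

Full-scale span = 19.24 V; LSB = 19.24/2^19 = 36.70 µV.
Input sits at 76343.309 steps above V_low.
So the output code is 76343.
In hexadecimal (0x-prefixed): 0x12A37.

code 0x12A37 (decimal 76343)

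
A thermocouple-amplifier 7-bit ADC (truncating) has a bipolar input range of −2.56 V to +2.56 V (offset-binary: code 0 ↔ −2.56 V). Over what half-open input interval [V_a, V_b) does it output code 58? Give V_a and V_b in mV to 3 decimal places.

LSB = 5.12/2^7 = 40.000 mV.
V_a = V_low + 58·LSB = -0.24 V; V_b = V_low + 59·LSB = -0.2 V.

[-240.000 mV, -200.000 mV)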